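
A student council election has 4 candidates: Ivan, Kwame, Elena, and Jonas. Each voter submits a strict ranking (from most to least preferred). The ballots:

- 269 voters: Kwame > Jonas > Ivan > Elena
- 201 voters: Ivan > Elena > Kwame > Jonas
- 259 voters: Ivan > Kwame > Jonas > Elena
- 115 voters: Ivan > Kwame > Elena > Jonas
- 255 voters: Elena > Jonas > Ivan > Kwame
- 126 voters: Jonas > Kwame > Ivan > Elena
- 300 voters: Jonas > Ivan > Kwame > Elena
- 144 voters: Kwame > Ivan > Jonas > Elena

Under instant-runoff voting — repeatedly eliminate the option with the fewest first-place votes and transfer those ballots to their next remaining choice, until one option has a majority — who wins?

Jonas

Round 1: Ivan 575, Kwame 413, Elena 255, Jonas 426. Eliminate Elena.
Round 2: Ivan 575, Kwame 413, Jonas 681. Eliminate Kwame.
Round 3: Ivan 719, Jonas 950. Jonas has a majority.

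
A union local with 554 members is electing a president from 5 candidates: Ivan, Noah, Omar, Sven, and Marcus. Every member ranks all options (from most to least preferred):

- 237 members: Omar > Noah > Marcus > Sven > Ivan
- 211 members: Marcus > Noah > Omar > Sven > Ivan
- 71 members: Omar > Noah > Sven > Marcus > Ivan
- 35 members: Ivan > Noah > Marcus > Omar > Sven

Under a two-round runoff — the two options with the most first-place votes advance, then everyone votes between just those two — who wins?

Round 1 first-place votes: Ivan 35, Noah 0, Omar 308, Sven 0, Marcus 211.
Omar and Marcus advance.
Runoff: Omar is preferred to Marcus by 308 voters; Marcus by 246.
Omar wins the runoff.

Omar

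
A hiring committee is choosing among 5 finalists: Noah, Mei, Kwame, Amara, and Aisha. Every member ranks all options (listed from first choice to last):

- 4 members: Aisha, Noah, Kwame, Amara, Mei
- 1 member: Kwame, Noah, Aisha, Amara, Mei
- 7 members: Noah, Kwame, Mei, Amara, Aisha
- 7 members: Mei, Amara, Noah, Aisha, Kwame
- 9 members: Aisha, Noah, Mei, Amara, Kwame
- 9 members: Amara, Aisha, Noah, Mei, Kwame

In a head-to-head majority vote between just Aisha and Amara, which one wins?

Amara

Voters preferring Aisha to Amara: 14; preferring Amara to Aisha: 23.
Amara wins the head-to-head.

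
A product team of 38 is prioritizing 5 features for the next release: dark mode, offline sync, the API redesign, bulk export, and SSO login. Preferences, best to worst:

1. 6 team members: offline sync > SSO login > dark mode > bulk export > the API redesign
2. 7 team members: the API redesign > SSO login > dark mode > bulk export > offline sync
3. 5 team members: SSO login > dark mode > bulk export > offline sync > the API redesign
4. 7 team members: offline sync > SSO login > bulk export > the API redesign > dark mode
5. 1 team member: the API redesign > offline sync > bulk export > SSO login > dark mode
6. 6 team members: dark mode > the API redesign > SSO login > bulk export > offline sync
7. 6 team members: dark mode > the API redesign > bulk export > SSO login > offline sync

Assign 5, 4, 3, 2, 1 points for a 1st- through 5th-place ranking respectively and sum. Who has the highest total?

dark mode: 6·3 + 7·3 + 5·4 + 7·1 + 1·1 + 6·5 + 6·5 = 127
offline sync: 6·5 + 7·1 + 5·2 + 7·5 + 1·4 + 6·1 + 6·1 = 98
the API redesign: 6·1 + 7·5 + 5·1 + 7·2 + 1·5 + 6·4 + 6·4 = 113
bulk export: 6·2 + 7·2 + 5·3 + 7·3 + 1·3 + 6·2 + 6·3 = 95
SSO login: 6·4 + 7·4 + 5·5 + 7·4 + 1·2 + 6·3 + 6·2 = 137
SSO login has the highest Borda score (137).

SSO login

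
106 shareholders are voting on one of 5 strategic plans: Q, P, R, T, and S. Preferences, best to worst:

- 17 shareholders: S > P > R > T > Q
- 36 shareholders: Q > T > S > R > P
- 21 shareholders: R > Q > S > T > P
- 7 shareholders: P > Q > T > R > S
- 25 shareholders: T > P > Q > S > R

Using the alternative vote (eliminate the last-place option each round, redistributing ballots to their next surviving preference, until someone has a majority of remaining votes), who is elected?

Q

Round 1: Q 36, P 7, R 21, T 25, S 17. Eliminate P.
Round 2: Q 43, R 21, T 25, S 17. Eliminate S.
Round 3: Q 43, R 38, T 25. Eliminate T.
Round 4: Q 68, R 38. Q has a majority.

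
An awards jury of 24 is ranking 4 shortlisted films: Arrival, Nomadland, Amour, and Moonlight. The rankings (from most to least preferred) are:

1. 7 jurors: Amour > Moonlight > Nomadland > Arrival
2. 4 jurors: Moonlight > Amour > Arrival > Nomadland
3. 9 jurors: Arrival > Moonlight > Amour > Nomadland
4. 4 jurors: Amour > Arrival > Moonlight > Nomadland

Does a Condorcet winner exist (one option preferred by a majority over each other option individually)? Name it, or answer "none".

none

Checking pairwise contests:
Amour beats Arrival 15–9.
Arrival beats Nomadland 17–7.
Moonlight beats Amour 13–11.
Arrival beats Moonlight 13–11.
Every option loses at least one head-to-head, so there is no Condorcet winner.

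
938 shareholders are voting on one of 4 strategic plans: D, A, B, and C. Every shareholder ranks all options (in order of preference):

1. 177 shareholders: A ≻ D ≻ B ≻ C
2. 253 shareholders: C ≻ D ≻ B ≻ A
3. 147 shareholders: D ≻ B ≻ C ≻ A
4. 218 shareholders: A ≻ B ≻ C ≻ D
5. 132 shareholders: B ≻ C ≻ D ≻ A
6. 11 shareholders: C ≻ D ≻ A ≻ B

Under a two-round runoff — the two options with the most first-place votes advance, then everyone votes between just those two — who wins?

C

Round 1 first-place votes: D 147, A 395, B 132, C 264.
A and C advance.
Runoff: A is preferred to C by 395 voters; C by 543.
C wins the runoff.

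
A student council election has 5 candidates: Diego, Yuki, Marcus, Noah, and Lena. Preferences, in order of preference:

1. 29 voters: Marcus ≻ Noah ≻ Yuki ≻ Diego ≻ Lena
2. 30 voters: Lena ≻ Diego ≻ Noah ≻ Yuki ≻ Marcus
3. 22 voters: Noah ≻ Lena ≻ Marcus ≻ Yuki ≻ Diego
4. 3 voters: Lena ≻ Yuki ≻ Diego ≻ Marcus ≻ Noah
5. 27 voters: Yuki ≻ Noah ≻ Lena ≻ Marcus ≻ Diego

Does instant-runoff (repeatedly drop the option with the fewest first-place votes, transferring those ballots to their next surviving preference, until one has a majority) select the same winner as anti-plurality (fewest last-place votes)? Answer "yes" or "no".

no

Instant-runoff — R1 Diego 0, Yuki 27, Marcus 29, Noah 22, Lena 33 (Diego out); R2 Yuki 27, Marcus 29, Noah 22, Lena 33 (Noah out); R3 Yuki 27, Marcus 29, Lena 55 (Yuki out); R4 Marcus 29, Lena 82 (Lena winner). Winner: Lena.
Anti-plurality — last-place votes: Diego 49, Yuki 0, Marcus 30, Noah 3, Lena 29. Winner: Yuki.
The two methods disagree.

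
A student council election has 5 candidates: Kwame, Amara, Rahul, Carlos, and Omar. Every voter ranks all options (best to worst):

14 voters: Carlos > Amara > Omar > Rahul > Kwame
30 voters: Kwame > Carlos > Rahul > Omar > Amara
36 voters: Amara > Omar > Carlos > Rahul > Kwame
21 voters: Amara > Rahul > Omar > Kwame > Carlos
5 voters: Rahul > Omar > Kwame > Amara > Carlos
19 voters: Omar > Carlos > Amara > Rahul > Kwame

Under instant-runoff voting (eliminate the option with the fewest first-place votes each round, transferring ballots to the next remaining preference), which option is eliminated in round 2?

Round 1: Kwame 30, Amara 57, Rahul 5, Carlos 14, Omar 19. Eliminate Rahul.
Round 2: Kwame 30, Amara 57, Carlos 14, Omar 24. Eliminate Carlos.

Carlos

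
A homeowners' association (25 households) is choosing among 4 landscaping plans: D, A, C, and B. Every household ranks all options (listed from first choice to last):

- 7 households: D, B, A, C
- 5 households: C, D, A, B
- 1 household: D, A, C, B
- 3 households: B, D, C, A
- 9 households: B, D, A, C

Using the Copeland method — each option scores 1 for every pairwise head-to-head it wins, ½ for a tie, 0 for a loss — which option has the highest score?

D: beats A, C, and B → score 3.
A: beats C; loses to D and B → score 1.
C: loses to D, A, and B → score 0.
B: beats A and C; loses to D → score 2.
D has the best pairwise record.

D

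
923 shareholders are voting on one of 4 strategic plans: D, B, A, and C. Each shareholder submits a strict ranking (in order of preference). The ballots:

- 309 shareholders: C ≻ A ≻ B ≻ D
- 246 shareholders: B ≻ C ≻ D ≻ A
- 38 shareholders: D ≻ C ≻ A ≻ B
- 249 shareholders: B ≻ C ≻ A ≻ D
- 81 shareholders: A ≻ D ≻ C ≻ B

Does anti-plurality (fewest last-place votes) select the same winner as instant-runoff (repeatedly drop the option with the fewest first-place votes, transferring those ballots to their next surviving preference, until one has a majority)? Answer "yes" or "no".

Anti-plurality — last-place votes: D 558, B 119, A 246, C 0. Winner: C.
Instant-runoff — R1 D 38, B 495, A 81, C 309 (B winner). Winner: B.
The two methods disagree.

no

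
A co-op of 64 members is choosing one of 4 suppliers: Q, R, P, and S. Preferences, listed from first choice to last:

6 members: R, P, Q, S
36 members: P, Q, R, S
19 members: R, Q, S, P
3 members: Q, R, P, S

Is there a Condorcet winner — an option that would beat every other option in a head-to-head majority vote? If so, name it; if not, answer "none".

P

P vs Q: 42–22 for P.
P vs R: 36–28 for P.
P vs S: 45–19 for P.
P beats every other option head-to-head.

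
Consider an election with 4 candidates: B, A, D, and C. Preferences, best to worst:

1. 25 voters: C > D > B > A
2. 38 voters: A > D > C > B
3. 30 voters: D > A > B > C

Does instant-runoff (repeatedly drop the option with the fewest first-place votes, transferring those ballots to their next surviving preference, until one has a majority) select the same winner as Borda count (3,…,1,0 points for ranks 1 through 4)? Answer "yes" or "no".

yes

Instant-runoff — R1 B 0, A 38, D 30, C 25 (B out); R2 A 38, D 30, C 25 (C out); R3 A 38, D 55 (D winner). Winner: D.
Borda — scores: B 55, A 174, D 216, C 113. Winner: D.
The two methods agree.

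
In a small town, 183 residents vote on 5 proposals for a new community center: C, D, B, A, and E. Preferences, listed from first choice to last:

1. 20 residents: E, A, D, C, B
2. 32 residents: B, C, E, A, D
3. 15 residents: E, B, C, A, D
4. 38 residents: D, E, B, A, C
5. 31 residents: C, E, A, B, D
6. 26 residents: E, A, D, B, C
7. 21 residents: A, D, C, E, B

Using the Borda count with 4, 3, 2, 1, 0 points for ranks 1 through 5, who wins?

C: 20·1 + 32·3 + 15·2 + 38·0 + 31·4 + 26·0 + 21·2 = 312
D: 20·2 + 32·0 + 15·0 + 38·4 + 31·0 + 26·2 + 21·3 = 307
B: 20·0 + 32·4 + 15·3 + 38·2 + 31·1 + 26·1 + 21·0 = 306
A: 20·3 + 32·1 + 15·1 + 38·1 + 31·2 + 26·3 + 21·4 = 369
E: 20·4 + 32·2 + 15·4 + 38·3 + 31·3 + 26·4 + 21·1 = 536
E has the highest Borda score (536).

E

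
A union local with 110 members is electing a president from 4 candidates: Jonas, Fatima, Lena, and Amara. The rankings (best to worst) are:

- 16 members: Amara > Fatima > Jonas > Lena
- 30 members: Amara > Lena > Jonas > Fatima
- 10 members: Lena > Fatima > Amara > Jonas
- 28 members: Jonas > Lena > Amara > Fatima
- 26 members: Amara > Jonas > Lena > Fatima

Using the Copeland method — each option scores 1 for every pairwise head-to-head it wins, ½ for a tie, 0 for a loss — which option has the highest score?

Jonas: beats Fatima and Lena; loses to Amara → score 2.
Fatima: loses to Jonas, Lena, and Amara → score 0.
Lena: beats Fatima; loses to Jonas and Amara → score 1.
Amara: beats Jonas, Fatima, and Lena → score 3.
Amara has the best pairwise record.

Amara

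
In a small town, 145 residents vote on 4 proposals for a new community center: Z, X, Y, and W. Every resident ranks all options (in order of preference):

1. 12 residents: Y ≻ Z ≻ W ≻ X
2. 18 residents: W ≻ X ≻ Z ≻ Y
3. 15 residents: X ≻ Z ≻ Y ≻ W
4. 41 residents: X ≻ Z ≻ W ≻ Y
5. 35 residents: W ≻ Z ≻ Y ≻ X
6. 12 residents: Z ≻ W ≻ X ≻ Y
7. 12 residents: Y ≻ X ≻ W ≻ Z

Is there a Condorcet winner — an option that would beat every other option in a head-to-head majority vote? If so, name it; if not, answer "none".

none

Checking pairwise contests:
X beats Z 86–59.
W beats X 77–68.
Z beats Y 121–24.
Z beats W 80–65.
Every option loses at least one head-to-head, so there is no Condorcet winner.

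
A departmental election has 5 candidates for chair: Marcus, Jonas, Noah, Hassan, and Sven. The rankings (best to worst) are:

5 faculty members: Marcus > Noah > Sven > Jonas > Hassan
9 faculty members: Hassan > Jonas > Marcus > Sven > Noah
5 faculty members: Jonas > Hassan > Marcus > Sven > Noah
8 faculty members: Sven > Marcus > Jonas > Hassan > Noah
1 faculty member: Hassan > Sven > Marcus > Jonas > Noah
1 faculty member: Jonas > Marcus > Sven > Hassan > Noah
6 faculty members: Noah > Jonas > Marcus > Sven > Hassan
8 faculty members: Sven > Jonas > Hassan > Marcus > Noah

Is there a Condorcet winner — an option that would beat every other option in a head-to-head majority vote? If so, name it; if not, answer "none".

none

Checking pairwise contests:
Jonas beats Marcus 29–14.
Sven beats Jonas 22–21.
Marcus beats Noah 37–6.
Jonas beats Hassan 33–10.
Marcus beats Sven 26–17.
Every option loses at least one head-to-head, so there is no Condorcet winner.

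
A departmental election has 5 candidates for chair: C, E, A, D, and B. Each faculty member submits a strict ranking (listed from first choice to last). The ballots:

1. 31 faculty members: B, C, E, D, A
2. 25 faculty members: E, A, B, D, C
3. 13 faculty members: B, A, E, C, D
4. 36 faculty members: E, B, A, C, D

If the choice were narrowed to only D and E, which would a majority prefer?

Voters preferring D to E: 0; preferring E to D: 105.
E wins the head-to-head.

E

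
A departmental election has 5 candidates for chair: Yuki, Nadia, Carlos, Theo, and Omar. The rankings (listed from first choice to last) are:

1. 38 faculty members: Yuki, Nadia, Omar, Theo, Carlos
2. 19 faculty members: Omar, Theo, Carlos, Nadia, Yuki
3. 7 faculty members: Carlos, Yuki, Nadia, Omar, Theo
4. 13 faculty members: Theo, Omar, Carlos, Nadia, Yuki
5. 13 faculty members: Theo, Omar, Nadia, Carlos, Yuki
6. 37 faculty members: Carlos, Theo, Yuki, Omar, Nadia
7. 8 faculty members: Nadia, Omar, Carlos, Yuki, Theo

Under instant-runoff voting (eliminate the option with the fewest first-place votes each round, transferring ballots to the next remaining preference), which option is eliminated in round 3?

Round 1: Yuki 38, Nadia 8, Carlos 44, Theo 26, Omar 19. Eliminate Nadia.
Round 2: Yuki 38, Carlos 44, Theo 26, Omar 27. Eliminate Theo.
Round 3: Yuki 38, Carlos 44, Omar 53. Eliminate Yuki.

Yuki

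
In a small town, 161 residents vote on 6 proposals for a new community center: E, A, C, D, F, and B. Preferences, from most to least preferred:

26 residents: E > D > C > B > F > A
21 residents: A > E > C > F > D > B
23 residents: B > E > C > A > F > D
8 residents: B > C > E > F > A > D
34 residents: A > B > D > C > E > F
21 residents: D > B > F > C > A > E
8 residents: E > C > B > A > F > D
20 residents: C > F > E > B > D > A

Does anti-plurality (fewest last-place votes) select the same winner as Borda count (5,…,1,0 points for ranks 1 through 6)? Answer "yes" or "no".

no

Anti-plurality — last-place votes: E 21, A 46, C 0, D 39, F 34, B 21. Winner: C.
Borda — scores: E 464, A 366, C 484, D 352, F 258, B 491. Winner: B.
The two methods disagree.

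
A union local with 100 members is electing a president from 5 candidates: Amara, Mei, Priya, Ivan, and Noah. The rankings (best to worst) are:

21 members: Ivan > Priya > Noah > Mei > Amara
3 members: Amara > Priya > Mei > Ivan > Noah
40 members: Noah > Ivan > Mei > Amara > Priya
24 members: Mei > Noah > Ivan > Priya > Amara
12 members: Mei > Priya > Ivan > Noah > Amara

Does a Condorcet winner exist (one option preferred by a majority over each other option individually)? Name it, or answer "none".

Noah vs Amara: 97–3 for Noah.
Noah vs Mei: 61–39 for Noah.
Noah vs Priya: 64–36 for Noah.
Noah vs Ivan: 64–36 for Noah.
Noah beats every other option head-to-head.

Noah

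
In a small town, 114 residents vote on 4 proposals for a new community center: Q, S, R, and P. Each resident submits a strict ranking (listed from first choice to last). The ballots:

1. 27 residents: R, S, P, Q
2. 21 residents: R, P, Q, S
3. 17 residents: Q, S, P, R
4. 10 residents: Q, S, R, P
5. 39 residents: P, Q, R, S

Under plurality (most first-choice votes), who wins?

First-place votes: Q 27, S 0, R 48, P 39.
R has the most first-place votes.

R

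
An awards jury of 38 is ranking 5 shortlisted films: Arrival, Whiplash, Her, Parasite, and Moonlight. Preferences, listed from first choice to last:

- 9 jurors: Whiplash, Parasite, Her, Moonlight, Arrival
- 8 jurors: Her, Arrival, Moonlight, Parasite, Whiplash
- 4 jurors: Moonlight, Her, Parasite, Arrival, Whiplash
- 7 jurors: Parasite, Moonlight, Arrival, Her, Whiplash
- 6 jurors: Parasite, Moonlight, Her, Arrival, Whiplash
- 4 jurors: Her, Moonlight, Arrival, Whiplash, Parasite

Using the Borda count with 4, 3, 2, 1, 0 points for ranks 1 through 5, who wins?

Her

Arrival: 9·0 + 8·3 + 4·1 + 7·2 + 6·1 + 4·2 = 56
Whiplash: 9·4 + 8·0 + 4·0 + 7·0 + 6·0 + 4·1 = 40
Her: 9·2 + 8·4 + 4·3 + 7·1 + 6·2 + 4·4 = 97
Parasite: 9·3 + 8·1 + 4·2 + 7·4 + 6·4 + 4·0 = 95
Moonlight: 9·1 + 8·2 + 4·4 + 7·3 + 6·3 + 4·3 = 92
Her has the highest Borda score (97).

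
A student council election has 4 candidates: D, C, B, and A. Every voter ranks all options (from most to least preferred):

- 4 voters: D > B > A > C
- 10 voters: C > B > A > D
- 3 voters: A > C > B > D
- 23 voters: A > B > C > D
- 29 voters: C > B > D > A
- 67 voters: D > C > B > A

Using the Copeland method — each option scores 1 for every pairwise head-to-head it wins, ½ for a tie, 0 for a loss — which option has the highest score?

D

D: beats C, B, and A → score 3.
C: beats B and A; loses to D → score 2.
B: beats A; loses to D and C → score 1.
A: loses to D, C, and B → score 0.
D has the best pairwise record.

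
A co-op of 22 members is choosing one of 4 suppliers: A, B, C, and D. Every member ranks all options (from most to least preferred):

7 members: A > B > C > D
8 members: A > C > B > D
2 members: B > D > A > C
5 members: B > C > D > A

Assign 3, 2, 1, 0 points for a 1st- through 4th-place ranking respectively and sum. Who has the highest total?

A: 7·3 + 8·3 + 2·1 + 5·0 = 47
B: 7·2 + 8·1 + 2·3 + 5·3 = 43
C: 7·1 + 8·2 + 2·0 + 5·2 = 33
D: 7·0 + 8·0 + 2·2 + 5·1 = 9
A has the highest Borda score (47).

A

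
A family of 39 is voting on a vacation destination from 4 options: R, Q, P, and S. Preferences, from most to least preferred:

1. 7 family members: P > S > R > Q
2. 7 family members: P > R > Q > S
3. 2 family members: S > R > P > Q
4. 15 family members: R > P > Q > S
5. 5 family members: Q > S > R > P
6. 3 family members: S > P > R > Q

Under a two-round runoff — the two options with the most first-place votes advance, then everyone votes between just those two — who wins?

R

Round 1 first-place votes: R 15, Q 5, P 14, S 5.
R and P advance.
Runoff: R is preferred to P by 22 voters; P by 17.
R wins the runoff.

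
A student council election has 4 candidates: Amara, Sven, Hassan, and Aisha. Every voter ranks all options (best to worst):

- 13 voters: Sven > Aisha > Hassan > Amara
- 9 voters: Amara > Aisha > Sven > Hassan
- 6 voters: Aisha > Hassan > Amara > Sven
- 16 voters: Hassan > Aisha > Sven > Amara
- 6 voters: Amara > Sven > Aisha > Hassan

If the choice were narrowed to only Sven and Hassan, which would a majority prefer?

Voters preferring Sven to Hassan: 28; preferring Hassan to Sven: 22.
Sven wins the head-to-head.

Sven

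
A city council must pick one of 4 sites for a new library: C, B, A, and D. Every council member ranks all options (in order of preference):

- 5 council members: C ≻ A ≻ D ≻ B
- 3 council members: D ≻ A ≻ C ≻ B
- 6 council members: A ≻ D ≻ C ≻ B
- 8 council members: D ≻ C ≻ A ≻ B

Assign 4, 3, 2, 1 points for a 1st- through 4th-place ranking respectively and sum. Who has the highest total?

C: 5·4 + 3·2 + 6·2 + 8·3 = 62
B: 5·1 + 3·1 + 6·1 + 8·1 = 22
A: 5·3 + 3·3 + 6·4 + 8·2 = 64
D: 5·2 + 3·4 + 6·3 + 8·4 = 72
D has the highest Borda score (72).

D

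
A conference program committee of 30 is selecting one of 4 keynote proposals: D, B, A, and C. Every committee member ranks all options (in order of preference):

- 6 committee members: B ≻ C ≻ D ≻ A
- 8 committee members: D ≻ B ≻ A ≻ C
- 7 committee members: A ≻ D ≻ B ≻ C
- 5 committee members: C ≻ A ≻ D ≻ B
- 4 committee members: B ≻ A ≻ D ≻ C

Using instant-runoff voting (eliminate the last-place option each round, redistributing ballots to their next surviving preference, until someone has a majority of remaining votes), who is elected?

Round 1: D 8, B 10, A 7, C 5. Eliminate C.
Round 2: D 8, B 10, A 12. Eliminate D.
Round 3: B 18, A 12. B has a majority.

B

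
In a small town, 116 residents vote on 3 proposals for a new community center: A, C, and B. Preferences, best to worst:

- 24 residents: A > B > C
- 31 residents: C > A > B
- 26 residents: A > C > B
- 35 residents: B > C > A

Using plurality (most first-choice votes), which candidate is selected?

A

First-place votes: A 50, C 31, B 35.
A has the most first-place votes.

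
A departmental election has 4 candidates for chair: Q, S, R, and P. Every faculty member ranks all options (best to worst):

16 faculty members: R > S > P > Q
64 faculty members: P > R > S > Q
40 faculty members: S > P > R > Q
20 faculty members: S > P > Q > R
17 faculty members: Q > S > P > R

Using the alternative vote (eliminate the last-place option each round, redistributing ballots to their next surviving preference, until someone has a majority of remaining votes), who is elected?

Round 1: Q 17, S 60, R 16, P 64. Eliminate R.
Round 2: Q 17, S 76, P 64. Eliminate Q.
Round 3: S 93, P 64. S has a majority.

S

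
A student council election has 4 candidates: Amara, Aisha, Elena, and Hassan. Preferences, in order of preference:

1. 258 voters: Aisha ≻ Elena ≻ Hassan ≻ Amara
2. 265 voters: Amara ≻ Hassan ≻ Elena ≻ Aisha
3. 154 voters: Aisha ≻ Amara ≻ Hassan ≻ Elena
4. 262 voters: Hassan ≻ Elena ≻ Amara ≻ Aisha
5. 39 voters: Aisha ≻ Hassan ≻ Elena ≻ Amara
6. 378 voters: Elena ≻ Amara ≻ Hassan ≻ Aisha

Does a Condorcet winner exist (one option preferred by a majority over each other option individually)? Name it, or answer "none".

Checking pairwise contests:
Elena beats Amara 937–419.
Amara beats Aisha 905–451.
Hassan beats Elena 720–636.
Amara beats Hassan 797–559.
Every option loses at least one head-to-head, so there is no Condorcet winner.

none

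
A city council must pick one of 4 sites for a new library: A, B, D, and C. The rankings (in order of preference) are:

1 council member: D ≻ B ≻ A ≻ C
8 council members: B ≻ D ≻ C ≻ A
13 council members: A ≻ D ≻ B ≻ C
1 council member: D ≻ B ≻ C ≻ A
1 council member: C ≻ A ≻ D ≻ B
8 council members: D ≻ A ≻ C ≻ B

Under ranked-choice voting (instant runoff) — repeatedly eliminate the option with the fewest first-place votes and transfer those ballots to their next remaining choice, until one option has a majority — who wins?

D

Round 1: A 13, B 8, D 10, C 1. Eliminate C.
Round 2: A 14, B 8, D 10. Eliminate B.
Round 3: A 14, D 18. D has a majority.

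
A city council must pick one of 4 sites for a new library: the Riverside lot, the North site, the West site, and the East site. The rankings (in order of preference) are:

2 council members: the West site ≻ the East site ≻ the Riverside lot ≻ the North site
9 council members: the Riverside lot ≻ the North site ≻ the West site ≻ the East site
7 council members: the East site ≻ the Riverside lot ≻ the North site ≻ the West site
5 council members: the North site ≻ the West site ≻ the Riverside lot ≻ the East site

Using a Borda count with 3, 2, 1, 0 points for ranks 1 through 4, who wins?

the Riverside lot: 2·1 + 9·3 + 7·2 + 5·1 = 48
the North site: 2·0 + 9·2 + 7·1 + 5·3 = 40
the West site: 2·3 + 9·1 + 7·0 + 5·2 = 25
the East site: 2·2 + 9·0 + 7·3 + 5·0 = 25
the Riverside lot has the highest Borda score (48).

the Riverside lot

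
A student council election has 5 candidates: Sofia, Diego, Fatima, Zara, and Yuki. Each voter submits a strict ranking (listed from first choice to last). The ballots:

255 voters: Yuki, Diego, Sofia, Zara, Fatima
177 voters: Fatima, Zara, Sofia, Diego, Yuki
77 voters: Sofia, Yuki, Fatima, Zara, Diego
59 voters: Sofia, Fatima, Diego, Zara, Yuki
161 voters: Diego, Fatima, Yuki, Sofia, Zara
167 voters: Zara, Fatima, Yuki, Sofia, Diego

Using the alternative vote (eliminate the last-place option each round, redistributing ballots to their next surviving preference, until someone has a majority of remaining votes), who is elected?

Fatima

Round 1: Sofia 136, Diego 161, Fatima 177, Zara 167, Yuki 255. Eliminate Sofia.
Round 2: Diego 161, Fatima 236, Zara 167, Yuki 332. Eliminate Diego.
Round 3: Fatima 397, Zara 167, Yuki 332. Eliminate Zara.
Round 4: Fatima 564, Yuki 332. Fatima has a majority.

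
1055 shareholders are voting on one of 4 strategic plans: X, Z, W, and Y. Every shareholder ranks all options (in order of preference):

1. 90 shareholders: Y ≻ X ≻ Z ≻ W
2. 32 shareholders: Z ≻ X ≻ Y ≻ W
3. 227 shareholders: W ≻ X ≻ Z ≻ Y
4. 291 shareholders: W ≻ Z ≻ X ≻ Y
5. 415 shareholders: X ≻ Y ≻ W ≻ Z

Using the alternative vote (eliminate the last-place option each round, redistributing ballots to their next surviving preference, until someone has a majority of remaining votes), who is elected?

Round 1: X 415, Z 32, W 518, Y 90. Eliminate Z.
Round 2: X 447, W 518, Y 90. Eliminate Y.
Round 3: X 537, W 518. X has a majority.

X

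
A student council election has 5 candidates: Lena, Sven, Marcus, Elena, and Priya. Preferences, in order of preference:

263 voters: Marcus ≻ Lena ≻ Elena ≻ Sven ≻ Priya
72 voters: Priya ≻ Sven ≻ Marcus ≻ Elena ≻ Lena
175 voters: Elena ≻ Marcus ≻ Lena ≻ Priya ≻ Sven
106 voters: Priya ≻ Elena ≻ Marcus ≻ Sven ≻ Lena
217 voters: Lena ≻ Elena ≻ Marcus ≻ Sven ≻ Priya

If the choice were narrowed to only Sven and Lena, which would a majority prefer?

Voters preferring Sven to Lena: 178; preferring Lena to Sven: 655.
Lena wins the head-to-head.

Lena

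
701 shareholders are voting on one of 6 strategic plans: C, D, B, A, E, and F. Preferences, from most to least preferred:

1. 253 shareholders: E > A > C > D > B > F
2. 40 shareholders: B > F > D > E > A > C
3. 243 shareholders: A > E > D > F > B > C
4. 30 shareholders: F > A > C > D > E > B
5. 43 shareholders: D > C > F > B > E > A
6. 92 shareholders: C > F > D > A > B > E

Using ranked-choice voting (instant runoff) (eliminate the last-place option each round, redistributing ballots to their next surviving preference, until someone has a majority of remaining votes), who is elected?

A

Round 1: C 92, D 43, B 40, A 243, E 253, F 30. Eliminate F.
Round 2: C 92, D 43, B 40, A 273, E 253. Eliminate B.
Round 3: C 92, D 83, A 273, E 253. Eliminate D.
Round 4: C 135, A 273, E 293. Eliminate C.
Round 5: A 365, E 336. A has a majority.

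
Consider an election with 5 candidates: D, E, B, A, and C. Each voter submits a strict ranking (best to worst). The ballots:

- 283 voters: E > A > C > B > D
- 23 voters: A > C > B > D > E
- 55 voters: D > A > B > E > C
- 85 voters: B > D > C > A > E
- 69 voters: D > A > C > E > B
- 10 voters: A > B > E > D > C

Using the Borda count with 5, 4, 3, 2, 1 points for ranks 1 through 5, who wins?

A

D: 283·1 + 23·2 + 55·5 + 85·4 + 69·5 + 10·2 = 1309
E: 283·5 + 23·1 + 55·2 + 85·1 + 69·2 + 10·3 = 1801
B: 283·2 + 23·3 + 55·3 + 85·5 + 69·1 + 10·4 = 1334
A: 283·4 + 23·5 + 55·4 + 85·2 + 69·4 + 10·5 = 1963
C: 283·3 + 23·4 + 55·1 + 85·3 + 69·3 + 10·1 = 1468
A has the highest Borda score (1963).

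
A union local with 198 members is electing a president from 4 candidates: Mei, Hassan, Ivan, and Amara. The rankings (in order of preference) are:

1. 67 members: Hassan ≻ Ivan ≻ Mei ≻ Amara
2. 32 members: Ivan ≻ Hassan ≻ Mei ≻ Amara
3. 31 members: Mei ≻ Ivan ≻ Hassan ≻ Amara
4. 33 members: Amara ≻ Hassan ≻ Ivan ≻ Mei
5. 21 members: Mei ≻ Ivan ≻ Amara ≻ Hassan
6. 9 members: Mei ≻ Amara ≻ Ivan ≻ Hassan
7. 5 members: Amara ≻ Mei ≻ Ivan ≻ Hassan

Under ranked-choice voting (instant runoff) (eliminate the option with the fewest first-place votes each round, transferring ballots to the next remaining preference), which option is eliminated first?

Ivan

Round 1: Mei 61, Hassan 67, Ivan 32, Amara 38. Eliminate Ivan.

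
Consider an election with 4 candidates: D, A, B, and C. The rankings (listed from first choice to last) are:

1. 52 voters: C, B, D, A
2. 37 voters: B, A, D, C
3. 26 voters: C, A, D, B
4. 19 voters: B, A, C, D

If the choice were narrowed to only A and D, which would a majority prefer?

Voters preferring A to D: 82; preferring D to A: 52.
A wins the head-to-head.

A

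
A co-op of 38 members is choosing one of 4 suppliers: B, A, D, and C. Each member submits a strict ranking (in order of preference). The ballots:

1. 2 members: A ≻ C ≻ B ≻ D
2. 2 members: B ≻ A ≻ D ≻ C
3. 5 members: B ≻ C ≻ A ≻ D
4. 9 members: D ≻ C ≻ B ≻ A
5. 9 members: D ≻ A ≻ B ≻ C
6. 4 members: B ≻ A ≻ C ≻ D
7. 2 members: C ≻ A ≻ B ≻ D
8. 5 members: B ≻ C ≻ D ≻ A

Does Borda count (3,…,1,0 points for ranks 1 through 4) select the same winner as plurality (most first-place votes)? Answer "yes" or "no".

Borda — scores: B 70, A 45, D 61, C 52. Winner: B.
Plurality — first-place votes: B 16, A 2, D 18, C 2. Winner: D.
The two methods disagree.

no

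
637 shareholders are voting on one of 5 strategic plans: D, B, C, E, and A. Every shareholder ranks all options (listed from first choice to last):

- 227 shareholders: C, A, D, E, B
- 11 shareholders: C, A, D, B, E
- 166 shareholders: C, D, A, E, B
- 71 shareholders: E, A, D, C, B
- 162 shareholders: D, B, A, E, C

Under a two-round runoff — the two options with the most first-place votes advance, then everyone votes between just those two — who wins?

C

Round 1 first-place votes: D 162, B 0, C 404, E 71, A 0.
C and D advance.
Runoff: C is preferred to D by 404 voters; D by 233.
C wins the runoff.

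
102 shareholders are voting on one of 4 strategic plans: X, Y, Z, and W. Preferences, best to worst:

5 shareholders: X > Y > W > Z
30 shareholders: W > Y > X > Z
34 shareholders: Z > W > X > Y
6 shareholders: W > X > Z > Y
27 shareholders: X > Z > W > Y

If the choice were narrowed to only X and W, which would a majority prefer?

Voters preferring X to W: 32; preferring W to X: 70.
W wins the head-to-head.

W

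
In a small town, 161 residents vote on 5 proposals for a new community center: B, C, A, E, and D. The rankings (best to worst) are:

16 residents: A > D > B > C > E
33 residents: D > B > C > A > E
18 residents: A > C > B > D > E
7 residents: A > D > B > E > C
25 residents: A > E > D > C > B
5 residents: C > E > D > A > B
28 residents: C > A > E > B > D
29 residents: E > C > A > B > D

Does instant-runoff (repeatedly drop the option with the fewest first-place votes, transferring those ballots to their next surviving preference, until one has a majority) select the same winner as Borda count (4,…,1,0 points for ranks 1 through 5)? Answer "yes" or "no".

Instant-runoff — R1 B 0, C 33, A 66, E 29, D 33 (B out); R2 C 33, A 66, E 29, D 33 (E out); R3 C 62, A 66, D 33 (D out); R4 C 95, A 66 (C winner). Winner: C.
Borda — scores: B 238, C 380, A 444, E 269, D 279. Winner: A.
The two methods disagree.

no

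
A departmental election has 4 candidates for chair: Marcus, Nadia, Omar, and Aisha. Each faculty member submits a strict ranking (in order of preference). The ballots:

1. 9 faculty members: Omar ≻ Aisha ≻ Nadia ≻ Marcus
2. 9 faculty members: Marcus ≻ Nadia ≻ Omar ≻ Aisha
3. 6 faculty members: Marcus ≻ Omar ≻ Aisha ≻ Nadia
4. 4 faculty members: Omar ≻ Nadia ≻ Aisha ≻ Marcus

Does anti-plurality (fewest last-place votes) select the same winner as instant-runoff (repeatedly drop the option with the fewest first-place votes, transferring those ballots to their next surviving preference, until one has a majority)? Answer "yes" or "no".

no

Anti-plurality — last-place votes: Marcus 13, Nadia 6, Omar 0, Aisha 9. Winner: Omar.
Instant-runoff — R1 Marcus 15, Nadia 0, Omar 13, Aisha 0 (Marcus winner). Winner: Marcus.
The two methods disagree.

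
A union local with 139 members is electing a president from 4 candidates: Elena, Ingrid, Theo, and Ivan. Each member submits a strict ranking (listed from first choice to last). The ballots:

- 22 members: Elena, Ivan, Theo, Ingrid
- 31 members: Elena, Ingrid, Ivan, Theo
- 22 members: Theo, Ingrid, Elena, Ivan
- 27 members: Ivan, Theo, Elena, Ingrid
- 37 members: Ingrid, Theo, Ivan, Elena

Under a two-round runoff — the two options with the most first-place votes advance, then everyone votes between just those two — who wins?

Round 1 first-place votes: Elena 53, Ingrid 37, Theo 22, Ivan 27.
Elena and Ingrid advance.
Runoff: Elena is preferred to Ingrid by 80 voters; Ingrid by 59.
Elena wins the runoff.

Elena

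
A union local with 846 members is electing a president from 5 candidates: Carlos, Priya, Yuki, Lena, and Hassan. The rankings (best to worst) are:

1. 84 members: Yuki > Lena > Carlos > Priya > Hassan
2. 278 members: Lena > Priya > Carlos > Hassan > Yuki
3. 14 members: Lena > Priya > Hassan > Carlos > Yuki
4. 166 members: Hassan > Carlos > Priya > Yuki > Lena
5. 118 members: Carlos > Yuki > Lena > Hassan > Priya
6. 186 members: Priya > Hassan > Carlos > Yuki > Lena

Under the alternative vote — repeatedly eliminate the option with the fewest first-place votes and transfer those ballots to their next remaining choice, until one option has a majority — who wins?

Round 1: Carlos 118, Priya 186, Yuki 84, Lena 292, Hassan 166. Eliminate Yuki.
Round 2: Carlos 118, Priya 186, Lena 376, Hassan 166. Eliminate Carlos.
Round 3: Priya 186, Lena 494, Hassan 166. Lena has a majority.

Lena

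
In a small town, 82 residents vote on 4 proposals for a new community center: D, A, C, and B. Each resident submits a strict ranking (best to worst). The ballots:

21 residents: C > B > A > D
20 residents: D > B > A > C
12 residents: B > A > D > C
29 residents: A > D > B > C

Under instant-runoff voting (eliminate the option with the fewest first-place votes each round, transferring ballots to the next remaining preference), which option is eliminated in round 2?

Round 1: D 20, A 29, C 21, B 12. Eliminate B.
Round 2: D 20, A 41, C 21. Eliminate D.

D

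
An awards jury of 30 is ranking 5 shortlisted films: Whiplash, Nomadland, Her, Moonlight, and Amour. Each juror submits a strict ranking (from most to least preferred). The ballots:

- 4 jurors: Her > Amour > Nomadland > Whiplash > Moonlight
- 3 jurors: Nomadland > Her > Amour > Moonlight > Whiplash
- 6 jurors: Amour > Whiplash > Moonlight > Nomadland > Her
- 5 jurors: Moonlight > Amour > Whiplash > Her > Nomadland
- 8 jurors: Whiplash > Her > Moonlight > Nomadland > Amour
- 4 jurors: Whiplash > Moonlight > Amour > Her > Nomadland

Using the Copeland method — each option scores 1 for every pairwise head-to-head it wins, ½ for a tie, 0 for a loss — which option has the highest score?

Whiplash: beats Nomadland, Her, and Moonlight; loses to Amour → score 3.
Nomadland: loses to Whiplash, Her, Moonlight, and Amour → score 0.
Her: beats Nomadland; ties Moonlight and Amour; loses to Whiplash → score 2.
Moonlight: beats Nomadland and Amour; ties Her; loses to Whiplash → score 2.5.
Amour: beats Whiplash and Nomadland; ties Her; loses to Moonlight → score 2.5.
Whiplash has the best pairwise record.

Whiplash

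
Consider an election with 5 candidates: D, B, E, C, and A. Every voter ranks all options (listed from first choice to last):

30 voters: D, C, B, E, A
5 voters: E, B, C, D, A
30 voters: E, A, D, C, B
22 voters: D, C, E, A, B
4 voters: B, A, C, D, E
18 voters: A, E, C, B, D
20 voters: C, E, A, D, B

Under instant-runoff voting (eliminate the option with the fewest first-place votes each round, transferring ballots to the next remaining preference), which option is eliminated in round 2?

Round 1: D 52, B 4, E 35, C 20, A 18. Eliminate B.
Round 2: D 52, E 35, C 20, A 22. Eliminate C.

C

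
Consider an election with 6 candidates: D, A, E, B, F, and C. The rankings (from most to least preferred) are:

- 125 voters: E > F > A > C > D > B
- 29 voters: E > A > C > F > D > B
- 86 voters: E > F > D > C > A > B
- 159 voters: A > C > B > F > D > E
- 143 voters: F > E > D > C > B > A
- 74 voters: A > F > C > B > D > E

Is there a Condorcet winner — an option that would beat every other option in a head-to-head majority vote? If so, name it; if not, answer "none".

F vs D: 616–0 for F.
F vs A: 354–262 for F.
F vs E: 376–240 for F.
F vs B: 457–159 for F.
F vs C: 428–188 for F.
F beats every other option head-to-head.

F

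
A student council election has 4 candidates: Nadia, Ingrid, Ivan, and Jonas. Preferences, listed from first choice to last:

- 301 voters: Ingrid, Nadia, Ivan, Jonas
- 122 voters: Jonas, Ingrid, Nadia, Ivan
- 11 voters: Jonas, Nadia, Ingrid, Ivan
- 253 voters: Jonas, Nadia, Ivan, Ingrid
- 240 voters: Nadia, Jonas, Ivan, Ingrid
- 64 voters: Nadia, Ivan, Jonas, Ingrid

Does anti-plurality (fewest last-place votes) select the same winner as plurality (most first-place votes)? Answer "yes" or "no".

Anti-plurality — last-place votes: Nadia 0, Ingrid 557, Ivan 133, Jonas 301. Winner: Nadia.
Plurality — first-place votes: Nadia 304, Ingrid 301, Ivan 0, Jonas 386. Winner: Jonas.
The two methods disagree.

no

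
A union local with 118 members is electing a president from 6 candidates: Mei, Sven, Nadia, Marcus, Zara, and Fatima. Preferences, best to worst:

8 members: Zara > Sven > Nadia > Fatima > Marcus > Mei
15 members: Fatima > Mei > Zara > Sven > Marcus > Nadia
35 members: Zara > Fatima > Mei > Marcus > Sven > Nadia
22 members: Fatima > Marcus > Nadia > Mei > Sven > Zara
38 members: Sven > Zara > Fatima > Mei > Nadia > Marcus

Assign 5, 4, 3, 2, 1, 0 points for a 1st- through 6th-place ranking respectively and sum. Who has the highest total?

Fatima

Mei: 8·0 + 15·4 + 35·3 + 22·2 + 38·2 = 285
Sven: 8·4 + 15·2 + 35·1 + 22·1 + 38·5 = 309
Nadia: 8·3 + 15·0 + 35·0 + 22·3 + 38·1 = 128
Marcus: 8·1 + 15·1 + 35·2 + 22·4 + 38·0 = 181
Zara: 8·5 + 15·3 + 35·5 + 22·0 + 38·4 = 412
Fatima: 8·2 + 15·5 + 35·4 + 22·5 + 38·3 = 455
Fatima has the highest Borda score (455).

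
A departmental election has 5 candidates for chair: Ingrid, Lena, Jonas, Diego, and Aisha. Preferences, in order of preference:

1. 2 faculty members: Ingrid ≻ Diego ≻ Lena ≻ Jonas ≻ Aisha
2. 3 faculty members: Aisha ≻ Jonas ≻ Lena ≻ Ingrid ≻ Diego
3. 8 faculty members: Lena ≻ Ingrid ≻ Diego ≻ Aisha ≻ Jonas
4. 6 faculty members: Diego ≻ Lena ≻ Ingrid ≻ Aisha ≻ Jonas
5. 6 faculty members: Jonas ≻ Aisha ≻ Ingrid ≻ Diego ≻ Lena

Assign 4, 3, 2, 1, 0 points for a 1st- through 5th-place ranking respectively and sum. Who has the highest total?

Ingrid: 2·4 + 3·1 + 8·3 + 6·2 + 6·2 = 59
Lena: 2·2 + 3·2 + 8·4 + 6·3 + 6·0 = 60
Jonas: 2·1 + 3·3 + 8·0 + 6·0 + 6·4 = 35
Diego: 2·3 + 3·0 + 8·2 + 6·4 + 6·1 = 52
Aisha: 2·0 + 3·4 + 8·1 + 6·1 + 6·3 = 44
Lena has the highest Borda score (60).

Lena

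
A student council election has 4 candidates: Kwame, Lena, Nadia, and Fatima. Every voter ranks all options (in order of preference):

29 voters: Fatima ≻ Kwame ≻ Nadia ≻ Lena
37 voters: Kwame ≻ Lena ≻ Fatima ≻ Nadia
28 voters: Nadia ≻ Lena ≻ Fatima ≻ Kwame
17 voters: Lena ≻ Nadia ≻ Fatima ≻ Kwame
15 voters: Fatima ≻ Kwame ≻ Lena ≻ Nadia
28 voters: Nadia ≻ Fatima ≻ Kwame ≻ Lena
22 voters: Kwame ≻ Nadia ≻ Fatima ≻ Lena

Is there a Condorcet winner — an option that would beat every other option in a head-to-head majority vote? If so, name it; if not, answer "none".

none

Checking pairwise contests:
Fatima beats Kwame 117–59.
Kwame beats Lena 131–45.
Kwame beats Nadia 103–73.
Nadia beats Fatima 95–81.
Every option loses at least one head-to-head, so there is no Condorcet winner.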